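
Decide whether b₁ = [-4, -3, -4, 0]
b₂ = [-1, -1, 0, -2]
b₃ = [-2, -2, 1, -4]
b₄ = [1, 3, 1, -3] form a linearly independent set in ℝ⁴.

linearly independent

The matrix [b₁|b₂|b₃|b₄] has determinant -21.
A nonzero determinant means the columns are linearly independent.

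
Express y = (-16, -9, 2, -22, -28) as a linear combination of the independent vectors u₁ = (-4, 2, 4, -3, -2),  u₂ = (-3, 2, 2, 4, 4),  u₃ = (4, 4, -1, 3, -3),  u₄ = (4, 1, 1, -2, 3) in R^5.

y = 3u₁ - 4u₂ - u₃ - 3u₄

Set up the augmented matrix [u₁ | u₂ | u₃ | u₄ | y] and row-reduce.
The system has the unique solution (a₁, …, a₄) = (3, -4, -1, -3).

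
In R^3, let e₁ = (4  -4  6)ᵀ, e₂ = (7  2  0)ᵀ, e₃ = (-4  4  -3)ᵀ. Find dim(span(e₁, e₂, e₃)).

dim = 3

Apply Gaussian elimination to the matrix whose rows are e₁, e₂, e₃.
Reduction leaves 3 leading entries, giving rank 3.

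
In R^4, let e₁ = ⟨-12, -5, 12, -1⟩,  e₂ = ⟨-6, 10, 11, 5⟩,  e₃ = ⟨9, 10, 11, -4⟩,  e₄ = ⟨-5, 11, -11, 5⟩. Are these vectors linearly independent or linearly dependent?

The matrix [e₁|e₂|e₃|e₄] has determinant 24780.
A nonzero determinant means the columns are linearly independent.

linearly independent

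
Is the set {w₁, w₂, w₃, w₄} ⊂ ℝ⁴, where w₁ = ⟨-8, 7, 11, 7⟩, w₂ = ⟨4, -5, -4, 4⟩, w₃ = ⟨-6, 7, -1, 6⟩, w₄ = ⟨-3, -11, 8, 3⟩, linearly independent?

linearly independent

Form the 4×4 matrix with these as columns; its determinant is 7209.
A nonzero determinant means the columns are linearly independent.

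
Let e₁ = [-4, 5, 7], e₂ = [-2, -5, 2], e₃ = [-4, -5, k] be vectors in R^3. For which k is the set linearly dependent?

Place the vectors as rows of a 3×3 matrix; dependence ⇔ determinant zero.
Expanding, det = 30*k - 150.
Solving 30*k - 150 = 0 yields k = 5.

k = 5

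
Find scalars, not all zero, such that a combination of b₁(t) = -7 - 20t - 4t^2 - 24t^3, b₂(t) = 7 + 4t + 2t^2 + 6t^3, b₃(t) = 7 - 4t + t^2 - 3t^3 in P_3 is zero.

b₁ + 3b₂ - 2b₃ = 0

Take coordinates with respect to {1, t, …, t^3}.
Write the vectors as columns of a matrix and find a nonzero vector in its null space.
The free variable yields coefficients (1, 3, -2) (any nonzero multiple also works).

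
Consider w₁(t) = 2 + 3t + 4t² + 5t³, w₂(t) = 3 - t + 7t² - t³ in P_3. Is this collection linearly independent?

linearly independent

Write each element as a coordinate vector in ℝ⁴ using {1, t, …, t³}.
Row-reduce the matrix whose columns are w₁, w₂.
The reduction yields 2 nonzero rows, so the rank is 2.
Since rank = 2 (the number of vectors), the set is linearly independent.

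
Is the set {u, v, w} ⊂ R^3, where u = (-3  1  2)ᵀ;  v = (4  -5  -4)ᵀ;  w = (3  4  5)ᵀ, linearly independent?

Row-reduce the matrix whose columns are u, v, w.
The reduction yields 3 nonzero rows, so the rank is 3.
Since rank = 3 (the number of vectors), the set is linearly independent.

linearly independent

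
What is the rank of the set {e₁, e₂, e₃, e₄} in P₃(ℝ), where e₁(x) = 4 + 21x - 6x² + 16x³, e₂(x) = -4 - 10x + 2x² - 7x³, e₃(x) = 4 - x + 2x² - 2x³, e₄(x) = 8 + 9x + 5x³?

Pass to coordinate vectors with respect to the basis {1, x, …, x³}.
Form the matrix with e₁, e₂, e₃, e₄ as columns and reduce.
Reduction leaves 2 leading entries, giving rank 2.

2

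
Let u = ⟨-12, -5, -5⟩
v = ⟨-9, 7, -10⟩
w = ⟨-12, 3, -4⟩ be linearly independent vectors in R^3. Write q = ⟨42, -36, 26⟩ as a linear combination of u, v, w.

Since u, v, w are independent, the coefficients expressing q are uniquely determined by a linear system.
The system has the unique solution (a₁, a₂, a₃) = (2, -2, -4).

q = 2u - 2v - 4w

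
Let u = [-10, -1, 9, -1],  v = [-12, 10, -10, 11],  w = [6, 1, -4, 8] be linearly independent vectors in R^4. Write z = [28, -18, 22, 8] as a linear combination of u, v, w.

z = 2u - 2v + 4w

Set up the augmented matrix [u | v | w | z] and row-reduce.
Row-reducing the augmented matrix gives the unique coefficients (a₁, a₂, a₃) = (2, -2, 4).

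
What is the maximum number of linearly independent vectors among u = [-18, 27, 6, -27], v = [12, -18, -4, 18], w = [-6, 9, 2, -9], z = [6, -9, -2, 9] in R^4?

1

Put the 4×4 matrix [u|v|w|z] into echelon form.
Exactly 1 pivot survives; hence the rank is 1.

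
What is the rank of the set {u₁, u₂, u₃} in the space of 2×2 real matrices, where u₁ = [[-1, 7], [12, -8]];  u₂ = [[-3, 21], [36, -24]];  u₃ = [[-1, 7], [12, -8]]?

Use coordinates relative to {E₁₁, E₁₂, E₂₁, E₂₂}.
Form the matrix with u₁, u₂, u₃ as columns and reduce.
The echelon form has 1 nonzero row, so the rank is 1.

rank 1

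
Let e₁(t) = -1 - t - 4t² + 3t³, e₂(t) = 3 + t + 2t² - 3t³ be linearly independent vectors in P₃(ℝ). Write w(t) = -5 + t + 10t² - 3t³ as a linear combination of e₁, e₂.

Identify each element with its coordinate vector in ℝ⁴ via {1, t, …, t³}.
Solve the system with e₁, e₂ as columns and w as the right-hand side.
The system has the unique solution (α₁, α₂) = (-4, -3).

w = -4e₁ - 3e₂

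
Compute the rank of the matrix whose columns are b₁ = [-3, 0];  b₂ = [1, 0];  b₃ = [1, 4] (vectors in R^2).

Form the matrix with b₁, b₂, b₃ as columns and reduce.
The echelon form has 2 nonzero rows, so the rank is 2.
(With 3 elements in a 2-dimensional space the rank is at most 2.)

rank 2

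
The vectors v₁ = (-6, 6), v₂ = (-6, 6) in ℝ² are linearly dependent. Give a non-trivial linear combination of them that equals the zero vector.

v₁ - v₂ = 0

Row-reduce the matrix with v₁, v₂ as columns; the null space gives the coefficients.
The free variable yields coefficients (1, -1) (any nonzero multiple also works).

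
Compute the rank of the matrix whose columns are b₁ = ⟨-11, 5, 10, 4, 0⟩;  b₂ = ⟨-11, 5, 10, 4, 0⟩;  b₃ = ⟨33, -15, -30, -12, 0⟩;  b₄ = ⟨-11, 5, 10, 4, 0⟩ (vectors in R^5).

Apply Gaussian elimination to the matrix whose rows are b₁, b₂, b₃, b₄.
Reduction leaves 1 leading entry, giving rank 1.

rank 1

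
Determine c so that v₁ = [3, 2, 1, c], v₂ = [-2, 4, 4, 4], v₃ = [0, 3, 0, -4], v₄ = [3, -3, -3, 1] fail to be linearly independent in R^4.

The vectors are dependent exactly when the determinant of the matrix with rows v₁, v₂, v₃, v₄ vanishes.
Cofactor expansion gives det = 18*c - 162.
Solving 18*c - 162 = 0 yields c = 9.

c = 9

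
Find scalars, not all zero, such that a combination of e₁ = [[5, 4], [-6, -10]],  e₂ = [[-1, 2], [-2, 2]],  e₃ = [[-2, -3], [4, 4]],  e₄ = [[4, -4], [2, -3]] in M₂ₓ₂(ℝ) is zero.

Pass to coordinate vectors relative to the basis {E₁₁, E₁₂, E₂₁, E₂₂}.
Row-reduce the matrix with e₁, e₂, e₃, e₄ as columns; the null space gives the coefficients.
The free variable yields coefficients (1, 1, 2, 0) (any nonzero multiple also works).

e₁ + e₂ + 2e₃ = 0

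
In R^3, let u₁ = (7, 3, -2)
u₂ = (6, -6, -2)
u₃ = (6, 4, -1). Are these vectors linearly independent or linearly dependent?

Row-reduce the matrix whose columns are u₁, u₂, u₃.
The reduction yields 3 nonzero rows, so the rank is 3.
Since rank = 3 (the number of vectors), the set is linearly independent.

linearly independent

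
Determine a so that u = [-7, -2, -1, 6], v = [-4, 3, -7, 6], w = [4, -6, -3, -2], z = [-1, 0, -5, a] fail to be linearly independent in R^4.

a = 14/5

The vectors are dependent exactly when the determinant of the matrix with rows u, v, w, z vanishes.
Cofactor expansion gives det = 425*a - 1190.
This vanishes exactly when a = 14/5.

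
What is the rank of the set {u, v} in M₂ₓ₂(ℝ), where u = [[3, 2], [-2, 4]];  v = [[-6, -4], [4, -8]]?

Pass to coordinate vectors with respect to the basis {E₁₁, E₁₂, E₂₁, E₂₂}.
Apply Gaussian elimination to the matrix whose rows are u, v.
The echelon form has 1 nonzero row, so the rank is 1.

rank 1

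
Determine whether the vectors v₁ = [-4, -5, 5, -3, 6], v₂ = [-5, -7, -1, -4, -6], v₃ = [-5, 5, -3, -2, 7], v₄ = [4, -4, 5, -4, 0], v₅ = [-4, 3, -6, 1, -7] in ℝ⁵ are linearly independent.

Form the 5×5 matrix with these as columns; its determinant is -8934.
A nonzero determinant means the columns are linearly independent.

linearly independent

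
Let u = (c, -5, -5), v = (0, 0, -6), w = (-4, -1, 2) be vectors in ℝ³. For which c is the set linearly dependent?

c = -20

The vectors are dependent exactly when the determinant of the matrix with rows u, v, w vanishes.
Expanding, det = -6*c - 120.
Setting this to zero gives c = -20.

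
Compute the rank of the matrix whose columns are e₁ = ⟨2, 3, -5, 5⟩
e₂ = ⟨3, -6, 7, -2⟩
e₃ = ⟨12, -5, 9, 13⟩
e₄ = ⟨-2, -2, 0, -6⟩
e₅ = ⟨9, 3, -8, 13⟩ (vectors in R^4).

Row-reduce the 5×4 matrix with these as rows.
The echelon form has 3 nonzero rows, so the rank is 3.
(With 5 elements in a 4-dimensional space the rank is at most 4.)

rank 3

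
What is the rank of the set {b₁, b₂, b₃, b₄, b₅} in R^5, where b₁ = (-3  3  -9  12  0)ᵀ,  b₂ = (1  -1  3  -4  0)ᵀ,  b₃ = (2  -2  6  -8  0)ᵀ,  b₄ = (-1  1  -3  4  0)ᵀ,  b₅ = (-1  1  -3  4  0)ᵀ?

Apply Gaussian elimination to the matrix whose rows are b₁, b₂, b₃, b₄, b₅.
The echelon form has 1 nonzero row, so the rank is 1.

1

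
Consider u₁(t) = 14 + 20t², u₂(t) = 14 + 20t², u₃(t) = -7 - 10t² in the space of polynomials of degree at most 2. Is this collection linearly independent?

Take coordinates with respect to the standard basis {1, t, t²}.
Row-reduce the matrix whose columns are u₁, u₂, u₃.
The reduction yields 1 nonzero row, so the rank is 1.
Since rank 1 < 3, the set is linearly dependent.

linearly dependent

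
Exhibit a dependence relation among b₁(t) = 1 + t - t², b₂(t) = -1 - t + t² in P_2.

Take coordinates with respect to {1, t, t²}.
Row-reduce the matrix with b₁, b₂ as columns; the null space gives the coefficients.
The free variable yields coefficients (1, 1) (any nonzero multiple also works).

b₁ + b₂ = 0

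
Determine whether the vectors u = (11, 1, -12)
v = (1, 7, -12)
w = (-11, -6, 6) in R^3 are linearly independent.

linearly independent

Row-reduce the matrix whose columns are u, v, w.
The reduction yields 3 nonzero rows, so the rank is 3.
Since rank = 3 (the number of vectors), the set is linearly independent.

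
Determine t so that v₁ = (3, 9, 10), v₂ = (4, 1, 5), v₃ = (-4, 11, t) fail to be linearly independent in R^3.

Dependence holds iff the 3×3 matrix [v₁ v₂ v₃] is singular.
The determinant works out to 135 - 33*t.
Setting this to zero gives t = 45/11.

t = 45/11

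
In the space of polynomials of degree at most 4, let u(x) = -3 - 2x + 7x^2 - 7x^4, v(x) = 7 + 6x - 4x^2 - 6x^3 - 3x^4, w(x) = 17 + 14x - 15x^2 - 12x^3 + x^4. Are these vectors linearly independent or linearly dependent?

Take coordinates with respect to the standard basis {1, x, …, x^4}.
Row-reduce the matrix whose columns are u, v, w.
The reduction yields 2 nonzero rows, so the rank is 2.
Since rank 2 < 3, the set is linearly dependent.
Indeed u - 2v + w = 0.

linearly dependent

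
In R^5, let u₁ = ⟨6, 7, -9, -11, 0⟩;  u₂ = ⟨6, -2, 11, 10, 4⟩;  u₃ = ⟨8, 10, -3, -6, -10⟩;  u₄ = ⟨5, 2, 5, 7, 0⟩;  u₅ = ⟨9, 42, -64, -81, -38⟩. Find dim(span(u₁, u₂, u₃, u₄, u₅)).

dim = 4

Put the 5×5 matrix [u₁|u₂|u₃|u₄|u₅] into echelon form.
There are 4 pivot columns, so rank = 4.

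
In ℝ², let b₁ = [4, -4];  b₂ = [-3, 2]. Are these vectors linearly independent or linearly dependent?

Place the vectors as rows of a 2×2 matrix and reduce to echelon form.
The reduction yields 2 nonzero rows, so the rank is 2.
Since rank = 2 (the number of vectors), the set is linearly independent.

linearly independent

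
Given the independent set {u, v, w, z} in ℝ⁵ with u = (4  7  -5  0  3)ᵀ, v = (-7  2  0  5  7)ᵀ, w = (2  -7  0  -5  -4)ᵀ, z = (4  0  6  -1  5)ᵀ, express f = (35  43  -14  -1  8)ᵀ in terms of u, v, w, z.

f = 4u - 3v - 3w + z

Solve the system with u, v, w, z as columns and f as the right-hand side.
The system has the unique solution (α₁, …, α₄) = (4, -3, -3, 1).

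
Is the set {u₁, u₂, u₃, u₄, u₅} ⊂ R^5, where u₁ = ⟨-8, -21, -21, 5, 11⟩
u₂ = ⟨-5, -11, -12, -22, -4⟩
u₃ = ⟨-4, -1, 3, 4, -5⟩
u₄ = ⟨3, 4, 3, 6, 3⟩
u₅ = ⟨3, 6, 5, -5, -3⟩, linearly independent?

linearly dependent

Row-reduce the matrix whose columns are u₁, u₂, u₃, u₄, u₅.
The reduction yields 3 nonzero rows, so the rank is 3.
Since rank 3 < 5, the set is linearly dependent.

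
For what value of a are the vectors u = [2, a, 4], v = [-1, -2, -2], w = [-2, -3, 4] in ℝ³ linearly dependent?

a = 4

The vectors are dependent exactly when the determinant of the matrix with rows u, v, w vanishes.
Cofactor expansion gives det = 8*a - 32.
This vanishes exactly when a = 4.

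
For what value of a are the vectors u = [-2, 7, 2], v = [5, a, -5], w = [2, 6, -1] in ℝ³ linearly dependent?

The vectors are dependent exactly when the determinant of the matrix with rows u, v, w vanishes.
Expanding, det = -2*a - 35.
This vanishes exactly when a = -35/2.

a = -35/2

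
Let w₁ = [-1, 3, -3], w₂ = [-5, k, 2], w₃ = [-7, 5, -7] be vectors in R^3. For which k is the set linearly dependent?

k = -31/7

Place the vectors as rows of a 3×3 matrix; dependence ⇔ determinant zero.
The determinant works out to -14*k - 62.
Solving -14*k - 62 = 0 yields k = -31/7.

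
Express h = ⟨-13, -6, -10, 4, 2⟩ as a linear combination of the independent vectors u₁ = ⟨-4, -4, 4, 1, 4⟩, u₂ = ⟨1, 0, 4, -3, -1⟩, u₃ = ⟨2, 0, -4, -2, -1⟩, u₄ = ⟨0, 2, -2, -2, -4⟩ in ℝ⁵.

Since u₁, u₂, u₃, u₄ are independent, the coefficients expressing h are uniquely determined by a linear system.
The system has the unique solution (α₁, …, α₄) = (3, -3, 1, 3).

h = 3u₁ - 3u₂ + u₃ + 3u₄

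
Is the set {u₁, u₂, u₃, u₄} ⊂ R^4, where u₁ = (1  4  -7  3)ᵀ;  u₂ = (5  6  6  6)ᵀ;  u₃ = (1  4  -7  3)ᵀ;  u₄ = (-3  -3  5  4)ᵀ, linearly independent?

Two of the vectors are equal, giving an immediate dependence.

linearly dependent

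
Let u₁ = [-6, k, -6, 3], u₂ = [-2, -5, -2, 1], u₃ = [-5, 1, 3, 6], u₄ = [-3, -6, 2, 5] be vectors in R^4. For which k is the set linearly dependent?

k = -15

Dependence holds iff the 4×4 matrix [u₁ u₂ u₃ u₄] is singular.
Expanding, det = 21*k + 315.
Setting this to zero gives k = -15.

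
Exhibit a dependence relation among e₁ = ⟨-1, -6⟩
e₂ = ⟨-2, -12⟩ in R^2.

2e₁ - e₂ = 0

Set up α₁e₁ + α₂e₂ = 0 and solve the homogeneous system.
The free variable yields coefficients (2, -1) (any nonzero multiple also works).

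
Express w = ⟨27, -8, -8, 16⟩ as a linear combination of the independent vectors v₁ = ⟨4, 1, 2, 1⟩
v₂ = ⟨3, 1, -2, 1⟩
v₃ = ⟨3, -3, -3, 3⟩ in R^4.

Solve the system with v₁, v₂, v₃ as columns and w as the right-hand side.
The system has the unique solution (α₁, α₂, α₃) = (3, 1, 4).

w = 3v₁ + v₂ + 4v₃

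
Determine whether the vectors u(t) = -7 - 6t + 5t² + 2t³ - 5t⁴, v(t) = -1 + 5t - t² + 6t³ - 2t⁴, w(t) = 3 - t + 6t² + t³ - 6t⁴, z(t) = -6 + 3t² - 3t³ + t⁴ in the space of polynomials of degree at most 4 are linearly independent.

Write each element as a coordinate vector in ℝ⁵ using {1, t, …, t⁴}.
Row-reduce the matrix whose columns are u, v, w, z.
The reduction yields 4 nonzero rows, so the rank is 4.
Since rank = 4 (the number of vectors), the set is linearly independent.

linearly independent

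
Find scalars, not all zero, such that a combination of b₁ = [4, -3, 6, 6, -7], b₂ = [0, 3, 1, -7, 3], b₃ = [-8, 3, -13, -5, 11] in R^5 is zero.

2b₁ + b₂ + b₃ = 0

Solve the homogeneous system with b₁, b₂, b₃ as columns by row-reducing the coefficient matrix.
The free variable yields coefficients (2, 1, 1) (any nonzero multiple also works).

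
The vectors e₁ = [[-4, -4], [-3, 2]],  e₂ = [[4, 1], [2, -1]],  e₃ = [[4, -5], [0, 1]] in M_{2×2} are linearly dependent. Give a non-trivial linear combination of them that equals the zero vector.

2e₁ + 3e₂ - e₃ = 0

Pass to coordinate vectors relative to the basis {E₁₁, E₁₂, E₂₁, E₂₂}.
Solve the homogeneous system with e₁, e₂, e₃ as columns by row-reducing the coefficient matrix.
One solution (up to scaling) is (2, 3, -1).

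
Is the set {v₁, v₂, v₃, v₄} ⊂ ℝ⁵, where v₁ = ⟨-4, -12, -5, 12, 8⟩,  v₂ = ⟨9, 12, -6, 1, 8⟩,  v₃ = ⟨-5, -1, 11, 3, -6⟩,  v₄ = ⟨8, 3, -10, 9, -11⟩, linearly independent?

Place the vectors as rows of a 4×5 matrix and reduce to echelon form.
The reduction yields 4 nonzero rows, so the rank is 4.
Since rank = 4 (the number of vectors), the set is linearly independent.

linearly independent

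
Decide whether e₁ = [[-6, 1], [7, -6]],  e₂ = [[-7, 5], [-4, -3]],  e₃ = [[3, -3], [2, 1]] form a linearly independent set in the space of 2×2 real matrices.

Take coordinates with respect to the standard basis {E₁₁, E₁₂, E₂₁, E₂₂}.
Place the vectors as rows of a 3×4 matrix and reduce to echelon form.
The reduction yields 3 nonzero rows, so the rank is 3.
Since rank = 3 (the number of vectors), the set is linearly independent.

linearly independent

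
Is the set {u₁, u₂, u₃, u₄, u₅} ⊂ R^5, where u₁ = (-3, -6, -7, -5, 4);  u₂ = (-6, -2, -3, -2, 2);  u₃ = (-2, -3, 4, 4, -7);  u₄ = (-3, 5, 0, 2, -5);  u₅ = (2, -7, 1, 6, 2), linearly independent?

linearly independent

Form the 5×5 matrix with these as columns; its determinant is -12915.
A nonzero determinant means the columns are linearly independent.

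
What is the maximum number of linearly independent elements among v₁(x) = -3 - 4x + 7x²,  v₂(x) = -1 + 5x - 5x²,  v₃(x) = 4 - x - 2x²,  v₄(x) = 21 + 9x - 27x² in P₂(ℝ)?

2

Represent each element by its coordinate vector in ℝ³.
Apply Gaussian elimination to the matrix whose rows are v₁, v₂, v₃, v₄.
There are 2 pivot columns, so rank = 2.
(With 4 elements in a 3-dimensional space the rank is at most 3.)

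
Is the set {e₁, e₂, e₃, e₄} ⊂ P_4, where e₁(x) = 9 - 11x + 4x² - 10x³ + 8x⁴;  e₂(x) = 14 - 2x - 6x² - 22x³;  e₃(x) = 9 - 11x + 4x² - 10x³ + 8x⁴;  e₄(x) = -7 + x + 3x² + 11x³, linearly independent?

Take coordinates with respect to the standard basis {1, x, …, x⁴}.
Two of the vectors are equal, giving an immediate dependence.

linearly dependent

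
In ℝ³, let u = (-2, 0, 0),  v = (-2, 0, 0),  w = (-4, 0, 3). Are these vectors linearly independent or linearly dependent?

Row-reduce the matrix whose columns are u, v, w.
The reduction yields 2 nonzero rows, so the rank is 2.
Since rank 2 < 3, the set is linearly dependent.
Indeed u - v = 0.

linearly dependent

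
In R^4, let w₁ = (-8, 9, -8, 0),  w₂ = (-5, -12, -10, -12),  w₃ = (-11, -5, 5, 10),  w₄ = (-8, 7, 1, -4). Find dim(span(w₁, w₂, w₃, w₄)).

Row-reduce the 4×4 matrix with these as rows.
There are 4 pivot columns, so rank = 4.

4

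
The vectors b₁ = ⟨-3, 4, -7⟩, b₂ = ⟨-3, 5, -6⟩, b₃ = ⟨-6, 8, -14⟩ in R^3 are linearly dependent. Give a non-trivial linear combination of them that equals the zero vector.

Row-reduce the matrix with b₁, b₂, b₃ as columns; the null space gives the coefficients.
A generator of the null space is (2, 0, -1).

2b₁ - b₃ = 0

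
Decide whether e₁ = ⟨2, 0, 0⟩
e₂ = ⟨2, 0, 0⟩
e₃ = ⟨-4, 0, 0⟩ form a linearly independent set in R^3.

linearly dependent

Form the 3×3 matrix with these as columns; its determinant is 0.
A zero determinant means the columns are linearly dependent.
Indeed e₁ - e₂ = 0.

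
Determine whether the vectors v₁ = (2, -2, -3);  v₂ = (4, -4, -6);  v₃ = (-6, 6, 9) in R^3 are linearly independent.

linearly dependent

One vector is a scalar multiple of another, so the set is dependent.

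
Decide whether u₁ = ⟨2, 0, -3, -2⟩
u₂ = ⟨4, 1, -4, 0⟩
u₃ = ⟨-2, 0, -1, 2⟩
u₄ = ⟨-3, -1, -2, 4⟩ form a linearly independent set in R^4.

The matrix [u₁|u₂|u₃|u₄] has determinant -40.
A nonzero determinant means the columns are linearly independent.

linearly independent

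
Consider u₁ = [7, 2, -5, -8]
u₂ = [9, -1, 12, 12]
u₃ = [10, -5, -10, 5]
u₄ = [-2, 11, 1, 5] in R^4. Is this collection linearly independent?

linearly independent

The matrix [u₁|u₂|u₃|u₄] has determinant 32975.
A nonzero determinant means the columns are linearly independent.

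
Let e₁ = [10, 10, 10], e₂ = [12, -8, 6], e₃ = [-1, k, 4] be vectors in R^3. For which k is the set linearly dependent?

k = 47/3

The set is linearly dependent precisely when det[e₁; e₂; e₃] = 0.
Expanding, det = 60*k - 940.
Solving 60*k - 940 = 0 yields k = 47/3.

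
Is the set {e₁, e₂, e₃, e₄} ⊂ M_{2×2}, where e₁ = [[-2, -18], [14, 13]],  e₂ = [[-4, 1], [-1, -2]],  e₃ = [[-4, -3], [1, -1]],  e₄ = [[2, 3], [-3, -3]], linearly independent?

linearly dependent

Take coordinates with respect to the standard basis {E₁₁, E₁₂, E₂₁, E₂₂}.
The matrix [e₁|e₂|e₃|e₄] has determinant 0.
A zero determinant means the columns are linearly dependent.
Indeed e₁ + 3e₂ - 2e₃ + 3e₄ = 0.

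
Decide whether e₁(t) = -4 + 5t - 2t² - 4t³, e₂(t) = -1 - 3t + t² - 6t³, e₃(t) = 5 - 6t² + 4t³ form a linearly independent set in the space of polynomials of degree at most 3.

Write each element as a coordinate vector in ℝ⁴ using {1, t, …, t³}.
Place the vectors as rows of a 3×4 matrix and reduce to echelon form.
The reduction yields 3 nonzero rows, so the rank is 3.
Since rank = 3 (the number of vectors), the set is linearly independent.

linearly independent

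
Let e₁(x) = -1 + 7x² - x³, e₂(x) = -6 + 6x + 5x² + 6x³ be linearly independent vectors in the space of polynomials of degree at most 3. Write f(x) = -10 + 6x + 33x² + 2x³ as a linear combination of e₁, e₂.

Work in coordinates with respect to the standard basis {1, x, …, x³}.
Set up the augmented matrix [e₁ | e₂ | f] and row-reduce.
Row-reducing the augmented matrix gives the unique coefficients (α₁, α₂) = (4, 1).

f = 4e₁ + e₂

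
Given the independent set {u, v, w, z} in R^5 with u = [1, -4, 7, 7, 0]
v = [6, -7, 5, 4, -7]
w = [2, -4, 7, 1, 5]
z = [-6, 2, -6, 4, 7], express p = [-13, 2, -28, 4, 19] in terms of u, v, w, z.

p = -3u + 2v + w + 4z

Write p = α₁u + … + α₄z and equate components.
Back-substitution yields (α₁, …, α₄) = (-3, 2, 1, 4).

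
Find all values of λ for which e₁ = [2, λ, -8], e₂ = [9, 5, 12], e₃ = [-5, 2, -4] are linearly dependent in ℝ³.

Dependence holds iff the 3×3 matrix [e₁ e₂ e₃] is singular.
The determinant works out to -24*λ - 432.
Setting this to zero gives λ = -18.

λ = -18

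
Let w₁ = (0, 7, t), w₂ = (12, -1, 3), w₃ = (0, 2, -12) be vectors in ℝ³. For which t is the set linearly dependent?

t = -42

The vectors are dependent exactly when the determinant of the matrix with rows w₁, w₂, w₃ vanishes.
The determinant works out to 24*t + 1008.
Solving 24*t + 1008 = 0 yields t = -42.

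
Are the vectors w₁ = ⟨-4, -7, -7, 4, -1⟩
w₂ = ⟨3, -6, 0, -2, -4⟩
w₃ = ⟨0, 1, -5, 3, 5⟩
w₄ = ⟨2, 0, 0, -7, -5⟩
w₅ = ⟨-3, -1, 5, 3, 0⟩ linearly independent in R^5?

Row-reduce the matrix whose columns are w₁, w₂, w₃, w₄, w₅.
The reduction yields 5 nonzero rows, so the rank is 5.
Since rank = 5 (the number of vectors), the set is linearly independent.

linearly independent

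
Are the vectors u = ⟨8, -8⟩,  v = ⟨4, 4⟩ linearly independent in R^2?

Row-reduce the matrix whose columns are u, v.
The reduction yields 2 nonzero rows, so the rank is 2.
Since rank = 2 (the number of vectors), the set is linearly independent.

linearly independent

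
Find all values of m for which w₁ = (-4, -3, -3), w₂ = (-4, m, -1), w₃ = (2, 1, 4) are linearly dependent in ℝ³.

Place the vectors as rows of a 3×3 matrix; dependence ⇔ determinant zero.
The determinant works out to -10*m - 34.
Solving -10*m - 34 = 0 yields m = -17/5.

m = -17/5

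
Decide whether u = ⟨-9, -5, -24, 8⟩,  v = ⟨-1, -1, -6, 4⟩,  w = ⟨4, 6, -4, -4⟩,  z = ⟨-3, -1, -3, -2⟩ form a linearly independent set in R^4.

Row-reduce the matrix whose columns are u, v, w, z.
The reduction yields 3 nonzero rows, so the rank is 3.
Since rank 3 < 4, the set is linearly dependent.
Indeed u - 3v - 2z = 0.

linearly dependent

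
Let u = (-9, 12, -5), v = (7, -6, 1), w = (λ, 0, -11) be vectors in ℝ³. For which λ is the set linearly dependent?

The set is linearly dependent precisely when det[u; v; w] = 0.
The determinant works out to 330 - 18*λ.
This vanishes exactly when λ = 55/3.

λ = 55/3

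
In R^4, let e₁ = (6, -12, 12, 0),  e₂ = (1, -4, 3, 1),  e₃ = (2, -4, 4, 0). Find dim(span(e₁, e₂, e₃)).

2

Put the 4×3 matrix [e₁|e₂|e₃] into echelon form.
Reduction leaves 2 leading entries, giving rank 2.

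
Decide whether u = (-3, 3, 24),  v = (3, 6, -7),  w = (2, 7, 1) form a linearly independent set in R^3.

linearly dependent

Row-reduce the matrix whose columns are u, v, w.
The reduction yields 2 nonzero rows, so the rank is 2.
Since rank 2 < 3, the set is linearly dependent.
Indeed u + 3v - 3w = 0.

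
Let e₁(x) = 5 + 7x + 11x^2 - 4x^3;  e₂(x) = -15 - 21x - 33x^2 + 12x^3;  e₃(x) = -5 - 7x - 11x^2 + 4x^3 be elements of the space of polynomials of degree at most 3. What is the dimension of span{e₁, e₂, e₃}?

Use coordinates relative to {1, x, …, x^3}.
Apply Gaussian elimination to the matrix whose rows are e₁, e₂, e₃.
Exactly 1 pivot survives; hence the rank is 1.

dim = 1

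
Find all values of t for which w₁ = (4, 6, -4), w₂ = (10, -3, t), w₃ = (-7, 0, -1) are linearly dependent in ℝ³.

The vectors are dependent exactly when the determinant of the matrix with rows w₁, w₂, w₃ vanishes.
The determinant works out to 156 - 42*t.
This vanishes exactly when t = 26/7.

t = 26/7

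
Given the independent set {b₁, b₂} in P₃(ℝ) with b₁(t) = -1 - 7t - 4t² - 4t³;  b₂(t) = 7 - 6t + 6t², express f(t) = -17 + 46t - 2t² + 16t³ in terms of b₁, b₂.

Identify each element with its coordinate vector in ℝ⁴ via {1, t, …, t³}.
Since b₁, b₂ are independent, the coefficients expressing f are uniquely determined by a linear system.
The system has the unique solution (c₁, c₂) = (-4, -3).

f = -4b₁ - 3b₂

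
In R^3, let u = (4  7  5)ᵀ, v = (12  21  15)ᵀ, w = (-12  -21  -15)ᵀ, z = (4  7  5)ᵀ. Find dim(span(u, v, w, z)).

Form the matrix with u, v, w, z as columns and reduce.
Reduction leaves 1 leading entry, giving rank 1.
(With 4 elements in a 3-dimensional space the rank is at most 3.)

dim = 1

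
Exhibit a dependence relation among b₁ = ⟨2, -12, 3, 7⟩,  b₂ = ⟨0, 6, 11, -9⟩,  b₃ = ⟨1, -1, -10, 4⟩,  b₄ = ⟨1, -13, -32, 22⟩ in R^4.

Row-reduce the matrix with b₁, b₂, b₃, b₄ as columns; the null space gives the coefficients.
The free variable yields coefficients (0, 2, -1, 1) (any nonzero multiple also works).

2b₂ - b₃ + b₄ = 0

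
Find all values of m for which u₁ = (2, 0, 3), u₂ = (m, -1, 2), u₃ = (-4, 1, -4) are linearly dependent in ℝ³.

m = 8/3

The vectors are dependent exactly when the determinant of the matrix with rows u₁, u₂, u₃ vanishes.
Cofactor expansion gives det = 3*m - 8.
This vanishes exactly when m = 8/3.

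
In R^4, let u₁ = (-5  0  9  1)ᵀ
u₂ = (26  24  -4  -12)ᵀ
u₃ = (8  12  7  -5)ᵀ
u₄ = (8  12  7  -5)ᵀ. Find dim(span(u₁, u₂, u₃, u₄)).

Form the matrix with u₁, u₂, u₃, u₄ as columns and reduce.
The echelon form has 2 nonzero rows, so the rank is 2.

dim = 2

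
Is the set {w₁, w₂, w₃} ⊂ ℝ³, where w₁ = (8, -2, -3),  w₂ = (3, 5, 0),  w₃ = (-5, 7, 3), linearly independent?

linearly dependent

Place the vectors as rows of a 3×3 matrix and reduce to echelon form.
The reduction yields 2 nonzero rows, so the rank is 2.
Since rank 2 < 3, the set is linearly dependent.
Indeed w₁ - w₂ + w₃ = 0.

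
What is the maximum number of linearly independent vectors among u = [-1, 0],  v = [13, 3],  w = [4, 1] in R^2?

2

Row-reduce the 3×2 matrix with these as rows.
The echelon form has 2 nonzero rows, so the rank is 2.
(With 3 elements in a 2-dimensional space the rank is at most 2.)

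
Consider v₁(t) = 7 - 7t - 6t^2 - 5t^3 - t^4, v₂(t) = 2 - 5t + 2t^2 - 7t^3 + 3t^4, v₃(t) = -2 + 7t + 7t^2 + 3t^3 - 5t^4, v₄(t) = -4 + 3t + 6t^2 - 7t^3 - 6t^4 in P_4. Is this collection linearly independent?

Write each element as a coordinate vector in ℝ⁵ using {1, t, …, t^4}.
Place the vectors as rows of a 4×5 matrix and reduce to echelon form.
The reduction yields 4 nonzero rows, so the rank is 4.
Since rank = 4 (the number of vectors), the set is linearly independent.

linearly independent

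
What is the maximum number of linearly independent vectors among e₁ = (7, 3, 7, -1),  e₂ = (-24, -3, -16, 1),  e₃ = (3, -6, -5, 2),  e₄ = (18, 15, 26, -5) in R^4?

Row-reduce the 4×4 matrix with these as rows.
Reduction leaves 2 leading entries, giving rank 2.

2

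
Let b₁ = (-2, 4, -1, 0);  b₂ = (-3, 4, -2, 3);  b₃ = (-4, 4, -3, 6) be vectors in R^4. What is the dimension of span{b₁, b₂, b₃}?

2

Row-reduce the 3×4 matrix with these as rows.
Reduction leaves 2 leading entries, giving rank 2.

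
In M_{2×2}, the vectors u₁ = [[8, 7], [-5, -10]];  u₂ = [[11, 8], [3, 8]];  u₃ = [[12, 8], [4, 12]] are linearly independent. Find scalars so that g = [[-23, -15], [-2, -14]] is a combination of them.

Identify each element with its coordinate vector in ℝ⁴ via {E₁₁, E₁₂, E₂₁, E₂₂}.
Since u₁, u₂, u₃ are independent, the coefficients expressing g are uniquely determined by a linear system.
Back-substitution yields (c₁, c₂, c₃) = (-1, 3, -4).

g = -u₁ + 3u₂ - 4u₃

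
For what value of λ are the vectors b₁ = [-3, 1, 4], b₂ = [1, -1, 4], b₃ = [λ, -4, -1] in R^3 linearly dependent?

λ = 33/4

Place the vectors as rows of a 3×3 matrix; dependence ⇔ determinant zero.
Cofactor expansion gives det = 8*λ - 66.
Solving 8*λ - 66 = 0 yields λ = 33/4.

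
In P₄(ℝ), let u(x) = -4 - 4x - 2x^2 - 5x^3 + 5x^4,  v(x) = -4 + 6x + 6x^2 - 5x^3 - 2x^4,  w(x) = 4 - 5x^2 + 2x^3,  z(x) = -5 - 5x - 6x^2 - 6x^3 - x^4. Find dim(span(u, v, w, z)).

4

Pass to coordinate vectors with respect to the basis {1, x, …, x^4}.
Row-reduce the 4×5 matrix with these as rows.
There are 4 pivot columns, so rank = 4.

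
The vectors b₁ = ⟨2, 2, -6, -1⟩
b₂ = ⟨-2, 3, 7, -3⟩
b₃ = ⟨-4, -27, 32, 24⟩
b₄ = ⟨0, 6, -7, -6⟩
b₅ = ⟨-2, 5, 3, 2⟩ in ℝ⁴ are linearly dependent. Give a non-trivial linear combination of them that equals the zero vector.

3b₁ + b₂ + b₃ + 3b₄ = 0

Write the vectors as columns of a matrix and find a nonzero vector in its null space.
One solution (up to scaling) is (3, 1, 1, 3, 0).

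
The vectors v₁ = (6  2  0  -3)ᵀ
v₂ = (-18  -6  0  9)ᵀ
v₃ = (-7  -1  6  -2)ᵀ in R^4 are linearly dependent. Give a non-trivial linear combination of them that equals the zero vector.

Write the vectors as columns of a matrix and find a nonzero vector in its null space.
One solution (up to scaling) is (3, 1, 0).

3v₁ + v₂ = 0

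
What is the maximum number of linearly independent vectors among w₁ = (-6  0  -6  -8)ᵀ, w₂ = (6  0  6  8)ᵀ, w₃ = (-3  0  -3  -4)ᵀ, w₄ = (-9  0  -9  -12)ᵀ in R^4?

Row-reduce the 4×4 matrix with these as rows.
Reduction leaves 1 leading entry, giving rank 1.

1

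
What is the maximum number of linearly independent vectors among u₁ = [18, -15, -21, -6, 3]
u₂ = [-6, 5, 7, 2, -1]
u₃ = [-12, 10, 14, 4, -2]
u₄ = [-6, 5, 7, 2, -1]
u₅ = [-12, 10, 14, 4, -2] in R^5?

1

Put the 5×5 matrix [u₁|u₂|u₃|u₄|u₅] into echelon form.
Reduction leaves 1 leading entry, giving rank 1.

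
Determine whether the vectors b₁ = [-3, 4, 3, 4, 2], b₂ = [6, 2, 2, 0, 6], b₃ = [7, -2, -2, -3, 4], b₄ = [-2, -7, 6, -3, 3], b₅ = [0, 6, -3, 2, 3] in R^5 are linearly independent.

Row-reduce the matrix whose columns are b₁, b₂, b₃, b₄, b₅.
The reduction yields 5 nonzero rows, so the rank is 5.
Since rank = 5 (the number of vectors), the set is linearly independent.

linearly independent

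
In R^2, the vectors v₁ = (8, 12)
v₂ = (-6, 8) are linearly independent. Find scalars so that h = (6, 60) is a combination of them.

h = 3v₁ + 3v₂

Since v₁, v₂ are independent, the coefficients expressing h are uniquely determined by a linear system.
Back-substitution yields (a₁, a₂) = (3, 3).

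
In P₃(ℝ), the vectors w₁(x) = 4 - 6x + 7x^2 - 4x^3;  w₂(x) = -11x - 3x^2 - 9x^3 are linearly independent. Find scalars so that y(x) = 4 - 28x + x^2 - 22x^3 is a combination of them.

y = w₁ + 2w₂

Identify each element with its coordinate vector in ℝ⁴ via {1, x, …, x^3}.
Set up the augmented matrix [w₁ | w₂ | y] and row-reduce.
Row-reducing the augmented matrix gives the unique coefficients (a₁, a₂) = (1, 2).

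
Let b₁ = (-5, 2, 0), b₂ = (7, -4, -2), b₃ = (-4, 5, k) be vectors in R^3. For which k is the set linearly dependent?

The set is linearly dependent precisely when det[b₁; b₂; b₃] = 0.
Cofactor expansion gives det = 6*k - 34.
Solving 6*k - 34 = 0 yields k = 17/3.

k = 17/3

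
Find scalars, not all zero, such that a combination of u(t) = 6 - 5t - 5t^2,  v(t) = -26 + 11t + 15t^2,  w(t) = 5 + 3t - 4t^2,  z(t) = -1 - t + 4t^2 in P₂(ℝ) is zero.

3u + v + 2w + 2z = 0

Write each element as a vector in ℝ³ using {1, t, t^2}.
Solve the homogeneous system with u, v, w, z as columns by row-reducing the coefficient matrix.
The free variable yields coefficients (3, 1, 2, 2) (any nonzero multiple also works).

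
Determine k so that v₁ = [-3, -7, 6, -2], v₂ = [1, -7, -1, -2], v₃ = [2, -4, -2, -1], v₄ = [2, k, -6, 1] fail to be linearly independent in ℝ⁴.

The vectors are dependent exactly when the determinant of the matrix with rows v₁, v₂, v₃, v₄ vanishes.
Cofactor expansion gives det = 40 - 9*k.
This vanishes exactly when k = 40/9.

k = 40/9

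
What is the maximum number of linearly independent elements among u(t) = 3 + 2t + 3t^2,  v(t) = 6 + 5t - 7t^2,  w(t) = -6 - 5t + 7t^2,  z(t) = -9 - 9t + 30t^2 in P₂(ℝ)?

2

Pass to coordinate vectors with respect to the basis {1, t, t^2}.
Form the matrix with u, v, w, z as columns and reduce.
The echelon form has 2 nonzero rows, so the rank is 2.
(With 4 elements in a 3-dimensional space the rank is at most 3.)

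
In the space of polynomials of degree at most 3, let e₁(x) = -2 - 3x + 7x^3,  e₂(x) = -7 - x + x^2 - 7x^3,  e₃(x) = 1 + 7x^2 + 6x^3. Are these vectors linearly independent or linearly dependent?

Write each element as a coordinate vector in ℝ⁴ using {1, x, …, x^3}.
Row-reduce the matrix whose columns are e₁, e₂, e₃.
The reduction yields 3 nonzero rows, so the rank is 3.
Since rank = 3 (the number of vectors), the set is linearly independent.

linearly independent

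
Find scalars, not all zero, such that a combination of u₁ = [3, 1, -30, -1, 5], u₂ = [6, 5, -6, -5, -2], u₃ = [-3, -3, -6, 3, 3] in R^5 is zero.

Solve the homogeneous system with u₁, u₂, u₃ as columns by row-reducing the coefficient matrix.
A generator of the null space is (1, -2, -3).

u₁ - 2u₂ - 3u₃ = 0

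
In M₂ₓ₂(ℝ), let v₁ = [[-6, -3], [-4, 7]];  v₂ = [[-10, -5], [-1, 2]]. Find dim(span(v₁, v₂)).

Represent each element by its coordinate vector in ℝ⁴.
Form the matrix with v₁, v₂ as columns and reduce.
There are 2 pivot columns, so rank = 2.

2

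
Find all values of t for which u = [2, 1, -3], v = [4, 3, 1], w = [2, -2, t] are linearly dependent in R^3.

t = -24

The set is linearly dependent precisely when det[u; v; w] = 0.
Expanding, det = 2*t + 48.
Setting this to zero gives t = -24.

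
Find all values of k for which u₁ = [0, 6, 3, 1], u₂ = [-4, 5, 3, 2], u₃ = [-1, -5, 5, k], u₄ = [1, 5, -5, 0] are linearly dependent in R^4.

k = 0

The set is linearly dependent precisely when det[u₁; u₂; u₃; u₄] = 0.
Expanding, det = 177*k.
Solving 177*k = 0 yields k = 0.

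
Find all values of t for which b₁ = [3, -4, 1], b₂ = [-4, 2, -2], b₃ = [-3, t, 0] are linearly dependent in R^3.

t = 9

Dependence holds iff the 3×3 matrix [b₁ b₂ b₃] is singular.
The determinant works out to 2*t - 18.
This vanishes exactly when t = 9.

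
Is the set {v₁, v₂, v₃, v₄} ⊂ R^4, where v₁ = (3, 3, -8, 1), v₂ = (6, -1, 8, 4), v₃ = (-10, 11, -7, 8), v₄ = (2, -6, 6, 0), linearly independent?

linearly independent

Place the vectors as rows of a 4×4 matrix and reduce to echelon form.
The reduction yields 4 nonzero rows, so the rank is 4.
Since rank = 4 (the number of vectors), the set is linearly independent.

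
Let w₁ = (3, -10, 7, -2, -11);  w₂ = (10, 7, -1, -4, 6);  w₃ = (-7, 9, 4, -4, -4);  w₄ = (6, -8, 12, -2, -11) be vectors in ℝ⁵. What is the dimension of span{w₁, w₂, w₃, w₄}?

dim = 4

Form the matrix with w₁, w₂, w₃, w₄ as columns and reduce.
There are 4 pivot columns, so rank = 4.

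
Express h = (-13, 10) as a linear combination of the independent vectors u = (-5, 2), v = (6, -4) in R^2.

Solve the system with u, v as columns and h as the right-hand side.
The system has the unique solution (a₁, a₂) = (-1, -3).

h = -u - 3v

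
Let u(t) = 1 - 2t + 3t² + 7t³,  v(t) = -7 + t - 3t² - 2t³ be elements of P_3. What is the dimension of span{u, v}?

2

Use coordinates relative to {1, t, …, t³}.
Apply Gaussian elimination to the matrix whose rows are u, v.
Reduction leaves 2 leading entries, giving rank 2.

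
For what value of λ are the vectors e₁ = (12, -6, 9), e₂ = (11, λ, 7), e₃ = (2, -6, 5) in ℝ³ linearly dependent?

λ = -26/7

The vectors are dependent exactly when the determinant of the matrix with rows e₁, e₂, e₃ vanishes.
Expanding, det = 42*λ + 156.
Setting this to zero gives λ = -26/7.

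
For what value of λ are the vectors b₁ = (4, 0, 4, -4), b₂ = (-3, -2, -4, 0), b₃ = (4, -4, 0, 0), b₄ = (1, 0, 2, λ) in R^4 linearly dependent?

The vectors are dependent exactly when the determinant of the matrix with rows b₁, b₂, b₃, b₄ vanishes.
Expanding, det = 16*λ + 96.
Setting this to zero gives λ = -6.

λ = -6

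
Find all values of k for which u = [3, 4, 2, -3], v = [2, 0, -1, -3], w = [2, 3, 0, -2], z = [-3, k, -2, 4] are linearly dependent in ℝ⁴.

k = -3/4

The set is linearly dependent precisely when det[u; v; w; z] = 0.
Cofactor expansion gives det = -4*k - 3.
Solving -4*k - 3 = 0 yields k = -3/4.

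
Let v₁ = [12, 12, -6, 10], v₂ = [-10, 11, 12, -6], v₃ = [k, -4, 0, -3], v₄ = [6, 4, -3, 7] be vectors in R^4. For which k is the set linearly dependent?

k = -2

The set is linearly dependent precisely when det[v₁; v₂; v₃; v₄] = 0.
Expanding, det = 588*k + 1176.
This vanishes exactly when k = -2.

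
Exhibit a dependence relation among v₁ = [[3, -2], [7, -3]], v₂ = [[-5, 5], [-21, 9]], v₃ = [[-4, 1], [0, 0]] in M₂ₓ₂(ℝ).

3v₁ + v₂ + v₃ = 0

Take coordinates with respect to {E₁₁, E₁₂, E₂₁, E₂₂}.
Row-reduce the matrix with v₁, v₂, v₃ as columns; the null space gives the coefficients.
A generator of the null space is (3, 1, 1).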